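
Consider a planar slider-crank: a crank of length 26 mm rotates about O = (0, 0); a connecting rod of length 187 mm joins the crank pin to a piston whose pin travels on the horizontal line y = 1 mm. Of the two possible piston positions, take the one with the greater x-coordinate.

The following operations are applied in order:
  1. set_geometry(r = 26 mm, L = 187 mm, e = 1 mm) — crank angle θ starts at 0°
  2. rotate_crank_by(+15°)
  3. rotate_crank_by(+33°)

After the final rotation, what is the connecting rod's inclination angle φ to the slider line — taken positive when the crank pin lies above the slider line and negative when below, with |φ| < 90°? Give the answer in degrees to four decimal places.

5.6227

set_geometry: r = 26 mm, L = 187 mm, e = 1 mm; θ ← 0°
rotate_crank_by(+15°): θ ← 0° +15° = 15°
rotate_crank_by(+33°): θ ← 15° +33° = 48°
crank pin P = (r cos θ, r sin θ) = (17.397396, 19.321765)
h = r sin θ − e = 19.321765 − 1 = 18.321765
sin φ = h / L = 18.321765 / 187 = 0.09797736
φ = arcsin(0.09797736) = 5.622709°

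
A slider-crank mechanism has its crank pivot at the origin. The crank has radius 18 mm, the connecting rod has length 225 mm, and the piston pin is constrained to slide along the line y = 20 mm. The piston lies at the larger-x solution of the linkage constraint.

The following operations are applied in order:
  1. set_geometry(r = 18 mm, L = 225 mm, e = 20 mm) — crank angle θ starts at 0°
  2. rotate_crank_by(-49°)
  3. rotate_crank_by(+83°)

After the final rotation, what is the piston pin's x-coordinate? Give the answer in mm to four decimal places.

239.7032

set_geometry: r = 18 mm, L = 225 mm, e = 20 mm; θ ← 0°
rotate_crank_by(-49°): θ ← 0° -49° = -49°
rotate_crank_by(+83°): θ ← -49° +83° = 34°
crank pin P = (r cos θ, r sin θ) = (14.922676, 10.065472)
h = r sin θ − e = 10.065472 − 20 = -9.934528
x = r cos θ + √(L² − h²) = 14.922676 + √(50625.0 − 98.6948) = 14.922676 + 224.780571 = 239.703247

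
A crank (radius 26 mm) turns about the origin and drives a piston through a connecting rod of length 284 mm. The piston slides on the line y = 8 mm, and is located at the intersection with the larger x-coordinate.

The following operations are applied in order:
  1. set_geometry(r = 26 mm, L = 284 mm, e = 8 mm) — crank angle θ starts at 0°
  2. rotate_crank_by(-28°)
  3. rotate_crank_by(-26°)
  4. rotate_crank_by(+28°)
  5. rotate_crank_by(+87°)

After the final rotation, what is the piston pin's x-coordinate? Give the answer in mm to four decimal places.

296.2223

set_geometry: r = 26 mm, L = 284 mm, e = 8 mm; θ ← 0°
rotate_crank_by(-28°): θ ← 0° -28° = -28°
rotate_crank_by(-26°): θ ← -28° -26° = -54°
rotate_crank_by(+28°): θ ← -54° +28° = -26°
rotate_crank_by(+87°): θ ← -26° +87° = 61°
crank pin P = (r cos θ, r sin θ) = (12.605050, 22.740112)
h = r sin θ − e = 22.740112 − 8 = 14.740112
x = r cos θ + √(L² − h²) = 12.605050 + √(80656.0 − 217.2709) = 12.605050 + 283.617223 = 296.222273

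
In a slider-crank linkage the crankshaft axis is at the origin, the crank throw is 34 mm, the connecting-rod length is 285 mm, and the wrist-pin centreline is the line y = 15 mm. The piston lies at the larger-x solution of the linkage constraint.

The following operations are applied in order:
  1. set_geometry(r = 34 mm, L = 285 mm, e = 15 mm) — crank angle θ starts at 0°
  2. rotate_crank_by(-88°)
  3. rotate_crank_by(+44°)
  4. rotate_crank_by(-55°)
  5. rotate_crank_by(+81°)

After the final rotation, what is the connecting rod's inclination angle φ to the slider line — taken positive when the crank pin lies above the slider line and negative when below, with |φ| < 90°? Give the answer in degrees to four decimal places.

-5.1347

set_geometry: r = 34 mm, L = 285 mm, e = 15 mm; θ ← 0°
rotate_crank_by(-88°): θ ← 0° -88° = -88°
rotate_crank_by(+44°): θ ← -88° +44° = -44°
rotate_crank_by(-55°): θ ← -44° -55° = -99°
rotate_crank_by(+81°): θ ← -99° +81° = -18°
crank pin P = (r cos θ, r sin θ) = (32.335922, -10.506578)
h = r sin θ − e = -10.506578 − 15 = -25.506578
sin φ = h / L = -25.506578 / 285 = -0.08949676
φ = arcsin(-0.08949676) = -5.134657°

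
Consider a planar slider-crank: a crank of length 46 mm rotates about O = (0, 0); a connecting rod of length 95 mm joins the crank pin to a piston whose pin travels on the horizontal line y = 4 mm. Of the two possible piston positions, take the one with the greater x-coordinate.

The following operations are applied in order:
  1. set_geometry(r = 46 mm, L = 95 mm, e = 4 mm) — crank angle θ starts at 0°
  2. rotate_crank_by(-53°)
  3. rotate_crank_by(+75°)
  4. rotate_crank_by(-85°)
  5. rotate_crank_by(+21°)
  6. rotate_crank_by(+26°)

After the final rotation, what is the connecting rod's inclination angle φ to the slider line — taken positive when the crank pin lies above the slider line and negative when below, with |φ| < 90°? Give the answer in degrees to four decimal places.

-10.1119

set_geometry: r = 46 mm, L = 95 mm, e = 4 mm; θ ← 0°
rotate_crank_by(-53°): θ ← 0° -53° = -53°
rotate_crank_by(+75°): θ ← -53° +75° = 22°
rotate_crank_by(-85°): θ ← 22° -85° = -63°
rotate_crank_by(+21°): θ ← -63° +21° = -42°
rotate_crank_by(+26°): θ ← -42° +26° = -16°
crank pin P = (r cos θ, r sin θ) = (44.218038, -12.679318)
h = r sin θ − e = -12.679318 − 4 = -16.679318
sin φ = h / L = -16.679318 / 95 = -0.17557177
φ = arcsin(-0.17557177) = -10.111933°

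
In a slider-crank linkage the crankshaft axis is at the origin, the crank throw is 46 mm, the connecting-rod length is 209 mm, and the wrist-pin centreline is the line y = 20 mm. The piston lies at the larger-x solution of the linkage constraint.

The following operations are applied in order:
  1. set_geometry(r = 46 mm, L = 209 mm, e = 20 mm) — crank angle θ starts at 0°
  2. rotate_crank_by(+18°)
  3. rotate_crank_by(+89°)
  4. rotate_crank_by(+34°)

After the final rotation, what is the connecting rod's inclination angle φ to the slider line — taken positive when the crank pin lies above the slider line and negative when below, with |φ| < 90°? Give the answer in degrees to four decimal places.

set_geometry: r = 46 mm, L = 209 mm, e = 20 mm; θ ← 0°
rotate_crank_by(+18°): θ ← 0° +18° = 18°
rotate_crank_by(+89°): θ ← 18° +89° = 107°
rotate_crank_by(+34°): θ ← 107° +34° = 141°
crank pin P = (r cos θ, r sin θ) = (-35.748714, 28.948738)
h = r sin θ − e = 28.948738 − 20 = 8.948738
sin φ = h / L = 8.948738 / 209 = 0.04281693
φ = arcsin(0.04281693) = 2.453979°

2.4540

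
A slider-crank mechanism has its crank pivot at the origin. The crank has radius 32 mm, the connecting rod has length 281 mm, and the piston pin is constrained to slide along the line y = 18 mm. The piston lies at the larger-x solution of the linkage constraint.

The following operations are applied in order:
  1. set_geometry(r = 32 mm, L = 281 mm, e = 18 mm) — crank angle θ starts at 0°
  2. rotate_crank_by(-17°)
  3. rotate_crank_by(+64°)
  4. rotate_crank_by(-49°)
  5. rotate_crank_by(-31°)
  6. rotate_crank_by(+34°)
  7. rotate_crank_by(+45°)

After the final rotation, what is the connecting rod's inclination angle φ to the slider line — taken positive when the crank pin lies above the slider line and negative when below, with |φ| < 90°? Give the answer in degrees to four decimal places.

1.0234

set_geometry: r = 32 mm, L = 281 mm, e = 18 mm; θ ← 0°
rotate_crank_by(-17°): θ ← 0° -17° = -17°
rotate_crank_by(+64°): θ ← -17° +64° = 47°
rotate_crank_by(-49°): θ ← 47° -49° = -2°
rotate_crank_by(-31°): θ ← -2° -31° = -33°
rotate_crank_by(+34°): θ ← -33° +34° = 1°
rotate_crank_by(+45°): θ ← 1° +45° = 46°
crank pin P = (r cos θ, r sin θ) = (22.229068, 23.018874)
h = r sin θ − e = 23.018874 − 18 = 5.018874
sin φ = h / L = 5.018874 / 281 = 0.01786076
φ = arcsin(0.01786076) = 1.023401°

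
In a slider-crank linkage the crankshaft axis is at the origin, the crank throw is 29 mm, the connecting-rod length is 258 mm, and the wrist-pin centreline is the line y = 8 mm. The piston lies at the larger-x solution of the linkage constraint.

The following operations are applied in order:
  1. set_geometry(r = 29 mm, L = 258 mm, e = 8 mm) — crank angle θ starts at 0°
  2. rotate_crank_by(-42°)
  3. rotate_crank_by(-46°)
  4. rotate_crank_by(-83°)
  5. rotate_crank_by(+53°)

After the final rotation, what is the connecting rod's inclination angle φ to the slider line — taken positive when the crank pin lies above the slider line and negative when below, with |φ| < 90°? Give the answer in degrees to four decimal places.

set_geometry: r = 29 mm, L = 258 mm, e = 8 mm; θ ← 0°
rotate_crank_by(-42°): θ ← 0° -42° = -42°
rotate_crank_by(-46°): θ ← -42° -46° = -88°
rotate_crank_by(-83°): θ ← -88° -83° = -171°
rotate_crank_by(+53°): θ ← -171° +53° = -118°
crank pin P = (r cos θ, r sin θ) = (-13.614675, -25.605480)
h = r sin θ − e = -25.605480 − 8 = -33.605480
sin φ = h / L = -33.605480 / 258 = -0.13025380
φ = arcsin(-0.13025380) = -7.484259°

-7.4843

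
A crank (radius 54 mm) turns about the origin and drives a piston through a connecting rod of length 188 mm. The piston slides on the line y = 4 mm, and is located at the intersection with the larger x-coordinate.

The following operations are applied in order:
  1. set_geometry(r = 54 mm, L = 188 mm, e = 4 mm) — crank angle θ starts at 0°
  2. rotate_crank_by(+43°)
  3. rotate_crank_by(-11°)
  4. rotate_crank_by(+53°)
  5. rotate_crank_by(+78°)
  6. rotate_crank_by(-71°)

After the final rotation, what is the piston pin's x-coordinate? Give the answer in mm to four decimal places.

set_geometry: r = 54 mm, L = 188 mm, e = 4 mm; θ ← 0°
rotate_crank_by(+43°): θ ← 0° +43° = 43°
rotate_crank_by(-11°): θ ← 43° -11° = 32°
rotate_crank_by(+53°): θ ← 32° +53° = 85°
rotate_crank_by(+78°): θ ← 85° +78° = 163°
rotate_crank_by(-71°): θ ← 163° -71° = 92°
crank pin P = (r cos θ, r sin θ) = (-1.884573, 53.967105)
h = r sin θ − e = 53.967105 − 4 = 49.967105
x = r cos θ + √(L² − h²) = -1.884573 + √(35344.0 − 2496.7115) = -1.884573 + 181.238209 = 179.353636

179.3536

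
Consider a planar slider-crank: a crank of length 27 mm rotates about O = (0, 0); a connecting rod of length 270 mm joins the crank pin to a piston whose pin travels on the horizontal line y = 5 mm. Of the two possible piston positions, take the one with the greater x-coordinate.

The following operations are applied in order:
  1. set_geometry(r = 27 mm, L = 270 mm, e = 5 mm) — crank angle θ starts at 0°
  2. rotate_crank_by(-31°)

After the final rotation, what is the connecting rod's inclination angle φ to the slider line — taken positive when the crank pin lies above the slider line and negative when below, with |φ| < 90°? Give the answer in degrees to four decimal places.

-4.0153

set_geometry: r = 27 mm, L = 270 mm, e = 5 mm; θ ← 0°
rotate_crank_by(-31°): θ ← 0° -31° = -31°
crank pin P = (r cos θ, r sin θ) = (23.143517, -13.906028)
h = r sin θ − e = -13.906028 − 5 = -18.906028
sin φ = h / L = -18.906028 / 270 = -0.07002233
φ = arcsin(-0.07002233) = -4.015270°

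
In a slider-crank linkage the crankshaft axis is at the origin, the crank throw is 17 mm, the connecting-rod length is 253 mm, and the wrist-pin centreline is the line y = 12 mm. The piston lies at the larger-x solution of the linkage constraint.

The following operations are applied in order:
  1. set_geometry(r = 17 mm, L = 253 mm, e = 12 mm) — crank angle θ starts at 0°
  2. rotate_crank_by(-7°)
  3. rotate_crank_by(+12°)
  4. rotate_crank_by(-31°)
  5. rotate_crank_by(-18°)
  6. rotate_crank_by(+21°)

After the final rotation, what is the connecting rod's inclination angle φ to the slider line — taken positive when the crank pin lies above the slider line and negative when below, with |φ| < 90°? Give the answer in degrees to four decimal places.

set_geometry: r = 17 mm, L = 253 mm, e = 12 mm; θ ← 0°
rotate_crank_by(-7°): θ ← 0° -7° = -7°
rotate_crank_by(+12°): θ ← -7° +12° = 5°
rotate_crank_by(-31°): θ ← 5° -31° = -26°
rotate_crank_by(-18°): θ ← -26° -18° = -44°
rotate_crank_by(+21°): θ ← -44° +21° = -23°
crank pin P = (r cos θ, r sin θ) = (15.648583, -6.642429)
h = r sin θ − e = -6.642429 − 12 = -18.642429
sin φ = h / L = -18.642429 / 253 = -0.07368549
φ = arcsin(-0.07368549) = -4.225697°

-4.2257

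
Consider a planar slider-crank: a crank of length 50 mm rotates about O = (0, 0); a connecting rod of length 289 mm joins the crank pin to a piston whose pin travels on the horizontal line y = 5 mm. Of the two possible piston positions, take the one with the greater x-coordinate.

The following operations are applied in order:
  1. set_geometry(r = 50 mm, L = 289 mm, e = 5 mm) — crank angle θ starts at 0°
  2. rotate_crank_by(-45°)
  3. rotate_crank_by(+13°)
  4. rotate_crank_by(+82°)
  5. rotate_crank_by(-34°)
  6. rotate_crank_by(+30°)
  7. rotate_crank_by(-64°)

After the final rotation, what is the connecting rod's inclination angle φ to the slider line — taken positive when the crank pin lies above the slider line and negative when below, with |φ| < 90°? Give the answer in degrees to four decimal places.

-4.0579

set_geometry: r = 50 mm, L = 289 mm, e = 5 mm; θ ← 0°
rotate_crank_by(-45°): θ ← 0° -45° = -45°
rotate_crank_by(+13°): θ ← -45° +13° = -32°
rotate_crank_by(+82°): θ ← -32° +82° = 50°
rotate_crank_by(-34°): θ ← 50° -34° = 16°
rotate_crank_by(+30°): θ ← 16° +30° = 46°
rotate_crank_by(-64°): θ ← 46° -64° = -18°
crank pin P = (r cos θ, r sin θ) = (47.552826, -15.450850)
h = r sin θ − e = -15.450850 − 5 = -20.450850
sin φ = h / L = -20.450850 / 289 = -0.07076419
φ = arcsin(-0.07076419) = -4.057881°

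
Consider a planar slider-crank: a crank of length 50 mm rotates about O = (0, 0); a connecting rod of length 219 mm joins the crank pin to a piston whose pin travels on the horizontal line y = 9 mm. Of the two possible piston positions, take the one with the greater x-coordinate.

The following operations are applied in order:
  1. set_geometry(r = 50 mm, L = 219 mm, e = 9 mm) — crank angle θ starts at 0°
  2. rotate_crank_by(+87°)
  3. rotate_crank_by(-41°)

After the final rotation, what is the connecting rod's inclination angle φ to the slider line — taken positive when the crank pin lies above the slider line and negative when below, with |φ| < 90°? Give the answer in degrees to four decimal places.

set_geometry: r = 50 mm, L = 219 mm, e = 9 mm; θ ← 0°
rotate_crank_by(+87°): θ ← 0° +87° = 87°
rotate_crank_by(-41°): θ ← 87° -41° = 46°
crank pin P = (r cos θ, r sin θ) = (34.732919, 35.966990)
h = r sin θ − e = 35.966990 − 9 = 26.966990
sin φ = h / L = 26.966990 / 219 = 0.12313694
φ = arcsin(0.12313694) = 7.073179°

7.0732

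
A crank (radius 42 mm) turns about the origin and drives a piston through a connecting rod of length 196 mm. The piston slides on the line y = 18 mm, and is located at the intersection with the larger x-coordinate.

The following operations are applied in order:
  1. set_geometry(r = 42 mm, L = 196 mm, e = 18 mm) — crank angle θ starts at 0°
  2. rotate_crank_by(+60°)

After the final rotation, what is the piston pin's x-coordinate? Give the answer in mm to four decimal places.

set_geometry: r = 42 mm, L = 196 mm, e = 18 mm; θ ← 0°
rotate_crank_by(+60°): θ ← 0° +60° = 60°
crank pin P = (r cos θ, r sin θ) = (21.000000, 36.373067)
h = r sin θ − e = 36.373067 − 18 = 18.373067
x = r cos θ + √(L² − h²) = 21.000000 + √(38416.0 − 337.5696) = 21.000000 + 195.136953 = 216.136953

216.1370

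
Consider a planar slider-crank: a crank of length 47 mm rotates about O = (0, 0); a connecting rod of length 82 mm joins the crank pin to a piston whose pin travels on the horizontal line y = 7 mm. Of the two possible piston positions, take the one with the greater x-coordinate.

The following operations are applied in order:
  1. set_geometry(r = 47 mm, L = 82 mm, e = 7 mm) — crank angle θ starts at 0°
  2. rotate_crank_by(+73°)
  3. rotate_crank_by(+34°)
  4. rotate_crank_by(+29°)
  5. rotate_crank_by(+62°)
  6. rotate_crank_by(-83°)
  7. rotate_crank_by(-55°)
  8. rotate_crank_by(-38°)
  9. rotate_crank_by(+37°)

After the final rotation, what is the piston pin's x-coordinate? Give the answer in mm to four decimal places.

99.1467

set_geometry: r = 47 mm, L = 82 mm, e = 7 mm; θ ← 0°
rotate_crank_by(+73°): θ ← 0° +73° = 73°
rotate_crank_by(+34°): θ ← 73° +34° = 107°
rotate_crank_by(+29°): θ ← 107° +29° = 136°
rotate_crank_by(+62°): θ ← 136° +62° = 198°
rotate_crank_by(-83°): θ ← 198° -83° = 115°
rotate_crank_by(-55°): θ ← 115° -55° = 60°
rotate_crank_by(-38°): θ ← 60° -38° = 22°
rotate_crank_by(+37°): θ ← 22° +37° = 59°
crank pin P = (r cos θ, r sin θ) = (24.206790, 40.286863)
h = r sin θ − e = 40.286863 − 7 = 33.286863
x = r cos θ + √(L² − h²) = 24.206790 + √(6724.0 − 1108.0153) = 24.206790 + 74.939874 = 99.146664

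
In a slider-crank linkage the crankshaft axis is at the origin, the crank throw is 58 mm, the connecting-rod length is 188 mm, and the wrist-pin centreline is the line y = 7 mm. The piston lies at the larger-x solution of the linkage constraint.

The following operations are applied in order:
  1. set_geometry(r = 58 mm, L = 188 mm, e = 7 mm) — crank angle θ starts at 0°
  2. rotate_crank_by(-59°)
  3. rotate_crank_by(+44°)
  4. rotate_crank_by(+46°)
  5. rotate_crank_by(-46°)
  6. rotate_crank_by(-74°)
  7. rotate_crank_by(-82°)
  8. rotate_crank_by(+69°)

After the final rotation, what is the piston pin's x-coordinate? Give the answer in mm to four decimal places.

set_geometry: r = 58 mm, L = 188 mm, e = 7 mm; θ ← 0°
rotate_crank_by(-59°): θ ← 0° -59° = -59°
rotate_crank_by(+44°): θ ← -59° +44° = -15°
rotate_crank_by(+46°): θ ← -15° +46° = 31°
rotate_crank_by(-46°): θ ← 31° -46° = -15°
rotate_crank_by(-74°): θ ← -15° -74° = -89°
rotate_crank_by(-82°): θ ← -89° -82° = -171°
rotate_crank_by(+69°): θ ← -171° +69° = -102°
crank pin P = (r cos θ, r sin θ) = (-12.058878, -56.732561)
h = r sin θ − e = -56.732561 − 7 = -63.732561
x = r cos θ + √(L² − h²) = -12.058878 + √(35344.0 − 4061.8393) = -12.058878 + 176.867636 = 164.808758

164.8088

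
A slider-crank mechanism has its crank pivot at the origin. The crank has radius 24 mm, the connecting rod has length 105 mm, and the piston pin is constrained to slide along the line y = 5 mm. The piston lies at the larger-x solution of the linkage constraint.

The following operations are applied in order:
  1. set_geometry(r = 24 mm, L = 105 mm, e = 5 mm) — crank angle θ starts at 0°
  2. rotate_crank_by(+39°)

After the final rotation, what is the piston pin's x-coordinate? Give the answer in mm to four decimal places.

set_geometry: r = 24 mm, L = 105 mm, e = 5 mm; θ ← 0°
rotate_crank_by(+39°): θ ← 0° +39° = 39°
crank pin P = (r cos θ, r sin θ) = (18.651503, 15.103689)
h = r sin θ − e = 15.103689 − 5 = 10.103689
x = r cos θ + √(L² − h²) = 18.651503 + √(11025.0 − 102.0845) = 18.651503 + 104.512753 = 123.164256

123.1643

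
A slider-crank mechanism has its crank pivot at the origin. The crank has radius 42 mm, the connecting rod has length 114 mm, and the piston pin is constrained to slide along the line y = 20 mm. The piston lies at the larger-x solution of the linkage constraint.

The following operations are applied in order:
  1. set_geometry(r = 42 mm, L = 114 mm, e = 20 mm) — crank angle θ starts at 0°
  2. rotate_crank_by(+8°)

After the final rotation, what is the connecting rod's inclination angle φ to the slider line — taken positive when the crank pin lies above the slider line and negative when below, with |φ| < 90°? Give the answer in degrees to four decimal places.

set_geometry: r = 42 mm, L = 114 mm, e = 20 mm; θ ← 0°
rotate_crank_by(+8°): θ ← 0° +8° = 8°
crank pin P = (r cos θ, r sin θ) = (41.591259, 5.845270)
h = r sin θ − e = 5.845270 − 20 = -14.154730
sin φ = h / L = -14.154730 / 114 = -0.12416430
φ = arcsin(-0.12416430) = -7.132498°

-7.1325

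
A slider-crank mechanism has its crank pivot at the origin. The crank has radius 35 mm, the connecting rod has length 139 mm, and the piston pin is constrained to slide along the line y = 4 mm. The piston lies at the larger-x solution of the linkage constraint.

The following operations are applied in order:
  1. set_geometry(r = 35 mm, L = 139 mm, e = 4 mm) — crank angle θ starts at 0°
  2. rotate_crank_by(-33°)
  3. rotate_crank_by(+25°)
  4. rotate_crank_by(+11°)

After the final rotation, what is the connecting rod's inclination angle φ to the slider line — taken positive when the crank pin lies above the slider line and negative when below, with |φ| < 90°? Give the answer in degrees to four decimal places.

set_geometry: r = 35 mm, L = 139 mm, e = 4 mm; θ ← 0°
rotate_crank_by(-33°): θ ← 0° -33° = -33°
rotate_crank_by(+25°): θ ← -33° +25° = -8°
rotate_crank_by(+11°): θ ← -8° +11° = 3°
crank pin P = (r cos θ, r sin θ) = (34.952034, 1.831758)
h = r sin θ − e = 1.831758 − 4 = -2.168242
sin φ = h / L = -2.168242 / 139 = -0.01559886
φ = arcsin(-0.01559886) = -0.893785°

-0.8938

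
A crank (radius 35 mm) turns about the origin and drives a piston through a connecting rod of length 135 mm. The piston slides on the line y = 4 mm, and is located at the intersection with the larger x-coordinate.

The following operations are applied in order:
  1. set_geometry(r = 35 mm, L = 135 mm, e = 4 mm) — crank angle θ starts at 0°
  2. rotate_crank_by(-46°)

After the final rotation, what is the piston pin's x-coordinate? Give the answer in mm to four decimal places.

set_geometry: r = 35 mm, L = 135 mm, e = 4 mm; θ ← 0°
rotate_crank_by(-46°): θ ← 0° -46° = -46°
crank pin P = (r cos θ, r sin θ) = (24.313043, -25.176893)
h = r sin θ − e = -25.176893 − 4 = -29.176893
x = r cos θ + √(L² − h²) = 24.313043 + √(18225.0 − 851.2911) = 24.313043 + 131.809366 = 156.122409

156.1224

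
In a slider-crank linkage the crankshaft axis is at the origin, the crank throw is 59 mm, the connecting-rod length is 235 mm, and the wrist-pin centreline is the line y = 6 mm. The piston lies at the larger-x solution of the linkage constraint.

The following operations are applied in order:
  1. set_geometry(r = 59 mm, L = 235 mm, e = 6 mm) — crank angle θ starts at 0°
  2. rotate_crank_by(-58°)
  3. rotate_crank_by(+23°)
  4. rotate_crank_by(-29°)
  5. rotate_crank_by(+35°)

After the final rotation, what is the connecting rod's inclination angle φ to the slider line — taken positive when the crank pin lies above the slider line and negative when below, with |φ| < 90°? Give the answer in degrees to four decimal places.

-8.4676

set_geometry: r = 59 mm, L = 235 mm, e = 6 mm; θ ← 0°
rotate_crank_by(-58°): θ ← 0° -58° = -58°
rotate_crank_by(+23°): θ ← -58° +23° = -35°
rotate_crank_by(-29°): θ ← -35° -29° = -64°
rotate_crank_by(+35°): θ ← -64° +35° = -29°
crank pin P = (r cos θ, r sin θ) = (51.602563, -28.603768)
h = r sin θ − e = -28.603768 − 6 = -34.603768
sin φ = h / L = -34.603768 / 235 = -0.14725007
φ = arcsin(-0.14725007) = -8.467598°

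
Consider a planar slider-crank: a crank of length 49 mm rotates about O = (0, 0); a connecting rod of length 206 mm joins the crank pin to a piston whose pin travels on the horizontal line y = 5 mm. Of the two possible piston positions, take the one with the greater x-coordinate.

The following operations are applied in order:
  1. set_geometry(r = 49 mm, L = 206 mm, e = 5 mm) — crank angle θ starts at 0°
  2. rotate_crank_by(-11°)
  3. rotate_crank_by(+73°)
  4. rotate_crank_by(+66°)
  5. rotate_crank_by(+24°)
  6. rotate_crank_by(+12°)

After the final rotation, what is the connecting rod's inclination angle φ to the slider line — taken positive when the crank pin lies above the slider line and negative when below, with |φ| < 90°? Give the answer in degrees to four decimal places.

set_geometry: r = 49 mm, L = 206 mm, e = 5 mm; θ ← 0°
rotate_crank_by(-11°): θ ← 0° -11° = -11°
rotate_crank_by(+73°): θ ← -11° +73° = 62°
rotate_crank_by(+66°): θ ← 62° +66° = 128°
rotate_crank_by(+24°): θ ← 128° +24° = 152°
rotate_crank_by(+12°): θ ← 152° +12° = 164°
crank pin P = (r cos θ, r sin θ) = (-47.101823, 13.506230)
h = r sin θ − e = 13.506230 − 5 = 8.506230
sin φ = h / L = 8.506230 / 206 = 0.04129238
φ = arcsin(0.04129238) = 2.366552°

2.3666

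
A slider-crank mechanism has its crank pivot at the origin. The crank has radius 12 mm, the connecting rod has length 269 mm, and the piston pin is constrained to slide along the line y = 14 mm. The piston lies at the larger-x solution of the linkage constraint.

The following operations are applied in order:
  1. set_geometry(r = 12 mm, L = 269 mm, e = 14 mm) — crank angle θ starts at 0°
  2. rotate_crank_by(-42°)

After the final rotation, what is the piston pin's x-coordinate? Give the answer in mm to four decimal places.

277.0142

set_geometry: r = 12 mm, L = 269 mm, e = 14 mm; θ ← 0°
rotate_crank_by(-42°): θ ← 0° -42° = -42°
crank pin P = (r cos θ, r sin θ) = (8.917738, -8.029567)
h = r sin θ − e = -8.029567 − 14 = -22.029567
x = r cos θ + √(L² − h²) = 8.917738 + √(72361.0 − 485.3018) = 8.917738 + 268.096434 = 277.014172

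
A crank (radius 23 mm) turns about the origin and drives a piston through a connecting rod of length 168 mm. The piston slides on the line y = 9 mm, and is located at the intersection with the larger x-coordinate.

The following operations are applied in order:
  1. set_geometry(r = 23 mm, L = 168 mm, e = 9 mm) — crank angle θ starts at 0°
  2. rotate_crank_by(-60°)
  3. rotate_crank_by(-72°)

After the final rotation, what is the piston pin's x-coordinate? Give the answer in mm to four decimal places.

set_geometry: r = 23 mm, L = 168 mm, e = 9 mm; θ ← 0°
rotate_crank_by(-60°): θ ← 0° -60° = -60°
rotate_crank_by(-72°): θ ← -60° -72° = -132°
crank pin P = (r cos θ, r sin θ) = (-15.390004, -17.092331)
h = r sin θ − e = -17.092331 − 9 = -26.092331
x = r cos θ + √(L² − h²) = -15.390004 + √(28224.0 − 680.8097) = -15.390004 + 165.961412 = 150.571408

150.5714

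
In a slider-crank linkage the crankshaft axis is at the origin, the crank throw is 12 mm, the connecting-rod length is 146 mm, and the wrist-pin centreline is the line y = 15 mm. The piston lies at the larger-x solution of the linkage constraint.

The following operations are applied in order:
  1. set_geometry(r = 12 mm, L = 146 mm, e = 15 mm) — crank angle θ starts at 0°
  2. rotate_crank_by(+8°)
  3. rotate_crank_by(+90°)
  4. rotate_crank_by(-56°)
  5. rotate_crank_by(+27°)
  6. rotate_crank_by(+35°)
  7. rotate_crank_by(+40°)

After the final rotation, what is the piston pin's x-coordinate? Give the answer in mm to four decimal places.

136.0754

set_geometry: r = 12 mm, L = 146 mm, e = 15 mm; θ ← 0°
rotate_crank_by(+8°): θ ← 0° +8° = 8°
rotate_crank_by(+90°): θ ← 8° +90° = 98°
rotate_crank_by(-56°): θ ← 98° -56° = 42°
rotate_crank_by(+27°): θ ← 42° +27° = 69°
rotate_crank_by(+35°): θ ← 69° +35° = 104°
rotate_crank_by(+40°): θ ← 104° +40° = 144°
crank pin P = (r cos θ, r sin θ) = (-9.708204, 7.053423)
h = r sin θ − e = 7.053423 − 15 = -7.946577
x = r cos θ + √(L² − h²) = -9.708204 + √(21316.0 − 63.1481) = -9.708204 + 145.783579 = 136.075375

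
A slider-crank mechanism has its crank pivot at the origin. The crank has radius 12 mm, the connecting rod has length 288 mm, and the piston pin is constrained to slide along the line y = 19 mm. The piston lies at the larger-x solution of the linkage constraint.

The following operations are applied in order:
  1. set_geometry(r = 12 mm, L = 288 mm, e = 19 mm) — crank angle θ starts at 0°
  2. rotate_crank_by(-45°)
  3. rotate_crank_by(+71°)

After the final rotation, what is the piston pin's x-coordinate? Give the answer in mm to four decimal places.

set_geometry: r = 12 mm, L = 288 mm, e = 19 mm; θ ← 0°
rotate_crank_by(-45°): θ ← 0° -45° = -45°
rotate_crank_by(+71°): θ ← -45° +71° = 26°
crank pin P = (r cos θ, r sin θ) = (10.785529, 5.260454)
h = r sin θ − e = 5.260454 − 19 = -13.739546
x = r cos θ + √(L² − h²) = 10.785529 + √(82944.0 − 188.7751) = 10.785529 + 287.672079 = 298.457607

298.4576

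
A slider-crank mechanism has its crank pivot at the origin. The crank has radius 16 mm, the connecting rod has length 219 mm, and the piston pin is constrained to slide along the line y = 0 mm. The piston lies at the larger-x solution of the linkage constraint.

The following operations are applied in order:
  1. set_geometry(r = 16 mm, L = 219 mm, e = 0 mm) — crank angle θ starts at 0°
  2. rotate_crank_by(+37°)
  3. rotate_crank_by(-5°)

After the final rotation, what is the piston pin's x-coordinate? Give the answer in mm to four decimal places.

232.4046

set_geometry: r = 16 mm, L = 219 mm, e = 0 mm; θ ← 0°
rotate_crank_by(+37°): θ ← 0° +37° = 37°
rotate_crank_by(-5°): θ ← 37° -5° = 32°
crank pin P = (r cos θ, r sin θ) = (13.568770, 8.478708)
h = r sin θ − e = 8.478708 − 0 = 8.478708
x = r cos θ + √(L² − h²) = 13.568770 + √(47961.0 − 71.8885) = 13.568770 + 218.835809 = 232.404579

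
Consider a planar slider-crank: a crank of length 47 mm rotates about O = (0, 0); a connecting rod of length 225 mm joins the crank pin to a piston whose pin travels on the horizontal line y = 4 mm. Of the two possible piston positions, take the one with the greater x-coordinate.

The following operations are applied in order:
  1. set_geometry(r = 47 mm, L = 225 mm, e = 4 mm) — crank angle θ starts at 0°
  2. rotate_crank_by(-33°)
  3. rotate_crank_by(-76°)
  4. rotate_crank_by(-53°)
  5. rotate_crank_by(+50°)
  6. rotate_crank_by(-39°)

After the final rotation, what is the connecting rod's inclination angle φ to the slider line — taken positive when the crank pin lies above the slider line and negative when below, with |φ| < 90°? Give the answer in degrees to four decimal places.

-6.8372

set_geometry: r = 47 mm, L = 225 mm, e = 4 mm; θ ← 0°
rotate_crank_by(-33°): θ ← 0° -33° = -33°
rotate_crank_by(-76°): θ ← -33° -76° = -109°
rotate_crank_by(-53°): θ ← -109° -53° = -162°
rotate_crank_by(+50°): θ ← -162° +50° = -112°
rotate_crank_by(-39°): θ ← -112° -39° = -151°
crank pin P = (r cos θ, r sin θ) = (-41.107126, -22.786052)
h = r sin θ − e = -22.786052 − 4 = -26.786052
sin φ = h / L = -26.786052 / 225 = -0.11904912
φ = arcsin(-0.11904912) = -6.837228°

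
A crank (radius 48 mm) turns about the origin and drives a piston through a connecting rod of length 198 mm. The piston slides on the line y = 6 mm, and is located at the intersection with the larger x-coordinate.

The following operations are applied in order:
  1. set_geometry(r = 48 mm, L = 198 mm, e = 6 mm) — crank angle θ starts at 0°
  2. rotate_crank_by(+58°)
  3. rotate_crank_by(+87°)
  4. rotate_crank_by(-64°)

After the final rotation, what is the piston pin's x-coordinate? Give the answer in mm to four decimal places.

201.1304

set_geometry: r = 48 mm, L = 198 mm, e = 6 mm; θ ← 0°
rotate_crank_by(+58°): θ ← 0° +58° = 58°
rotate_crank_by(+87°): θ ← 58° +87° = 145°
rotate_crank_by(-64°): θ ← 145° -64° = 81°
crank pin P = (r cos θ, r sin θ) = (7.508854, 47.409040)
h = r sin θ − e = 47.409040 − 6 = 41.409040
x = r cos θ + √(L² − h²) = 7.508854 + √(39204.0 − 1714.7086) = 7.508854 + 193.621516 = 201.130370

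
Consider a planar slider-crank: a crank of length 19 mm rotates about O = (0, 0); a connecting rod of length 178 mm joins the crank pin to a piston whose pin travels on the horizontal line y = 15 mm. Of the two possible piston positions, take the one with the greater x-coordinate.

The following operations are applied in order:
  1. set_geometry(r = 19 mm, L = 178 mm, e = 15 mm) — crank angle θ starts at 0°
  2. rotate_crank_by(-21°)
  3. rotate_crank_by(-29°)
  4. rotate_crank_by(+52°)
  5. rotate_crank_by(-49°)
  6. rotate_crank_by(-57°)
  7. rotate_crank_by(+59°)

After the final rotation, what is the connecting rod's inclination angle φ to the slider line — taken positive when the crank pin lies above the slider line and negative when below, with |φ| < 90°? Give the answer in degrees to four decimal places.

set_geometry: r = 19 mm, L = 178 mm, e = 15 mm; θ ← 0°
rotate_crank_by(-21°): θ ← 0° -21° = -21°
rotate_crank_by(-29°): θ ← -21° -29° = -50°
rotate_crank_by(+52°): θ ← -50° +52° = 2°
rotate_crank_by(-49°): θ ← 2° -49° = -47°
rotate_crank_by(-57°): θ ← -47° -57° = -104°
rotate_crank_by(+59°): θ ← -104° +59° = -45°
crank pin P = (r cos θ, r sin θ) = (13.435029, -13.435029)
h = r sin θ − e = -13.435029 − 15 = -28.435029
sin φ = h / L = -28.435029 / 178 = -0.15974735
φ = arcsin(-0.15974735) = -9.192232°

-9.1922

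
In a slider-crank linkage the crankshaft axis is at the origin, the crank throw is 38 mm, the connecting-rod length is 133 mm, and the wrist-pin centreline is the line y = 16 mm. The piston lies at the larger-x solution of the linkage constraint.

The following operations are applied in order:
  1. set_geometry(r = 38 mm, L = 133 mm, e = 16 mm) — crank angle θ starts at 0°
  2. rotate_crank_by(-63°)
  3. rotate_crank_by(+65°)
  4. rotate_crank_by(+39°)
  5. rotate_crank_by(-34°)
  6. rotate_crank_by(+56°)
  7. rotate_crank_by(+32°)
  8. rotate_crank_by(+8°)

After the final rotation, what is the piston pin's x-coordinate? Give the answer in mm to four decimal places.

122.7793

set_geometry: r = 38 mm, L = 133 mm, e = 16 mm; θ ← 0°
rotate_crank_by(-63°): θ ← 0° -63° = -63°
rotate_crank_by(+65°): θ ← -63° +65° = 2°
rotate_crank_by(+39°): θ ← 2° +39° = 41°
rotate_crank_by(-34°): θ ← 41° -34° = 7°
rotate_crank_by(+56°): θ ← 7° +56° = 63°
rotate_crank_by(+32°): θ ← 63° +32° = 95°
rotate_crank_by(+8°): θ ← 95° +8° = 103°
crank pin P = (r cos θ, r sin θ) = (-8.548140, 37.026062)
h = r sin θ − e = 37.026062 − 16 = 21.026062
x = r cos θ + √(L² − h²) = -8.548140 + √(17689.0 − 442.0953) = -8.548140 + 131.327471 = 122.779331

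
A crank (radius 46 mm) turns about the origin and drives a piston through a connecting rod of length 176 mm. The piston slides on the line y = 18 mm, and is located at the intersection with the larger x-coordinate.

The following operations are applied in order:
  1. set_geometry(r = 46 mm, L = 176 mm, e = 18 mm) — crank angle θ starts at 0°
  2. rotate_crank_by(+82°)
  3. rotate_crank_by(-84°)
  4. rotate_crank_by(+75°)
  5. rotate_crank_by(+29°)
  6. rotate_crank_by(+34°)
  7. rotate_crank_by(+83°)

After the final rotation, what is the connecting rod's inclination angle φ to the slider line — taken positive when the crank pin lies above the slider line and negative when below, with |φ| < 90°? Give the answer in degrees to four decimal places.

set_geometry: r = 46 mm, L = 176 mm, e = 18 mm; θ ← 0°
rotate_crank_by(+82°): θ ← 0° +82° = 82°
rotate_crank_by(-84°): θ ← 82° -84° = -2°
rotate_crank_by(+75°): θ ← -2° +75° = 73°
rotate_crank_by(+29°): θ ← 73° +29° = 102°
rotate_crank_by(+34°): θ ← 102° +34° = 136°
rotate_crank_by(+83°): θ ← 136° +83° = 219°
crank pin P = (r cos θ, r sin θ) = (-35.748714, -28.948738)
h = r sin θ − e = -28.948738 − 18 = -46.948738
sin φ = h / L = -46.948738 / 176 = -0.26675419
φ = arcsin(-0.26675419) = -15.471213°

-15.4712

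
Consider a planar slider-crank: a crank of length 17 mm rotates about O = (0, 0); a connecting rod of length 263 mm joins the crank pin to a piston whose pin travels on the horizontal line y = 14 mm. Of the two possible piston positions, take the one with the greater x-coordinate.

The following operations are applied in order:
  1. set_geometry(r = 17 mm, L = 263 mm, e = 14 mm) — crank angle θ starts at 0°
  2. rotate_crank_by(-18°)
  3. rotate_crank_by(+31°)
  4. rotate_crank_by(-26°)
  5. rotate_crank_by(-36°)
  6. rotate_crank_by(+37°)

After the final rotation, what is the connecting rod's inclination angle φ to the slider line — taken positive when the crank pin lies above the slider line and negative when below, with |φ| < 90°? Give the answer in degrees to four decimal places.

set_geometry: r = 17 mm, L = 263 mm, e = 14 mm; θ ← 0°
rotate_crank_by(-18°): θ ← 0° -18° = -18°
rotate_crank_by(+31°): θ ← -18° +31° = 13°
rotate_crank_by(-26°): θ ← 13° -26° = -13°
rotate_crank_by(-36°): θ ← -13° -36° = -49°
rotate_crank_by(+37°): θ ← -49° +37° = -12°
crank pin P = (r cos θ, r sin θ) = (16.628509, -3.534499)
h = r sin θ − e = -3.534499 − 14 = -17.534499
sin φ = h / L = -17.534499 / 263 = -0.06667110
φ = arcsin(-0.06667110) = -3.822808°

-3.8228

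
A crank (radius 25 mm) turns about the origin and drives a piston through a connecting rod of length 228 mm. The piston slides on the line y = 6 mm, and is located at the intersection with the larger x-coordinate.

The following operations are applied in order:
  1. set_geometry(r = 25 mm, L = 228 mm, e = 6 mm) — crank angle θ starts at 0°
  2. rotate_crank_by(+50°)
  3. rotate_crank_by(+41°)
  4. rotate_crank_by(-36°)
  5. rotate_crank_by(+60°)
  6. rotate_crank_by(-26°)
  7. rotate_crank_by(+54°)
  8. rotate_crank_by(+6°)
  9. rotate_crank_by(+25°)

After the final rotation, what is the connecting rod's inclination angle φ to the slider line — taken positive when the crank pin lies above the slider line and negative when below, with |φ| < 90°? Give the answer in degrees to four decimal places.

-0.8511

set_geometry: r = 25 mm, L = 228 mm, e = 6 mm; θ ← 0°
rotate_crank_by(+50°): θ ← 0° +50° = 50°
rotate_crank_by(+41°): θ ← 50° +41° = 91°
rotate_crank_by(-36°): θ ← 91° -36° = 55°
rotate_crank_by(+60°): θ ← 55° +60° = 115°
rotate_crank_by(-26°): θ ← 115° -26° = 89°
rotate_crank_by(+54°): θ ← 89° +54° = 143°
rotate_crank_by(+6°): θ ← 143° +6° = 149°
rotate_crank_by(+25°): θ ← 149° +25° = 174°
crank pin P = (r cos θ, r sin θ) = (-24.863047, 2.613212)
h = r sin θ − e = 2.613212 − 6 = -3.386788
sin φ = h / L = -3.386788 / 228 = -0.01485434
φ = arcsin(-0.01485434) = -0.851122°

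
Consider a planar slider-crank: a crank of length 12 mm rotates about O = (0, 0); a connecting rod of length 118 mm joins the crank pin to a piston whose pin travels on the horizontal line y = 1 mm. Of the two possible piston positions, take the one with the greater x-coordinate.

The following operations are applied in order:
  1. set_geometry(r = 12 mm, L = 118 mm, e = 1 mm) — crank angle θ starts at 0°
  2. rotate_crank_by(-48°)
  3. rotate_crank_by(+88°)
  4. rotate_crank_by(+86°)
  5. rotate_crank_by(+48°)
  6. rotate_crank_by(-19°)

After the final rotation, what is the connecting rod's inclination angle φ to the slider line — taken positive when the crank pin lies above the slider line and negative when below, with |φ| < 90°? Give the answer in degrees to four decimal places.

set_geometry: r = 12 mm, L = 118 mm, e = 1 mm; θ ← 0°
rotate_crank_by(-48°): θ ← 0° -48° = -48°
rotate_crank_by(+88°): θ ← -48° +88° = 40°
rotate_crank_by(+86°): θ ← 40° +86° = 126°
rotate_crank_by(+48°): θ ← 126° +48° = 174°
rotate_crank_by(-19°): θ ← 174° -19° = 155°
crank pin P = (r cos θ, r sin θ) = (-10.875693, 5.071419)
h = r sin θ − e = 5.071419 − 1 = 4.071419
sin φ = h / L = 4.071419 / 118 = 0.03450355
φ = arcsin(0.03450355) = 1.977300°

1.9773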